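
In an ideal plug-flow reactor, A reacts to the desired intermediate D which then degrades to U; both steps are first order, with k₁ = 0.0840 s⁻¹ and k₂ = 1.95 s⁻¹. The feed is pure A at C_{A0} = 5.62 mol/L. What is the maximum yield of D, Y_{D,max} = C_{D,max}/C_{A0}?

0.0374

For a first-order series the maximum intermediate yield is C_{D,max}/C_{A0} = (k₁/k₂)^[k₂/(k₂−k₁)].
= (0.0840/1.95)^(1.95/(1.95−0.0840)) = (0.04308)^(1.045) = 0.03739.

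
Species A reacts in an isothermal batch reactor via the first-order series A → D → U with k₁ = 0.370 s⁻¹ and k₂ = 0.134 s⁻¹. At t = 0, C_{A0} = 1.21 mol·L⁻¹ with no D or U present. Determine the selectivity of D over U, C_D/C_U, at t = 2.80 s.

Solving the coupled first-order balances gives C_D(t) = [k₁/(k₂−k₁)]·C_{A0}·(e^(−k₁t) − e^(−k₂t)).
e^(−k₁t) = e^(−0.370×2.80) = e^(−1.036) = 0.3549; e^(−k₂t) = e^(−0.3752) = 0.6872.
C_D = 0.370×1.21/(0.134−0.370) × (0.3549−0.6872) = (-1.897)×(-0.3323) = 0.6303 mol·L⁻¹.
C_A = C_{A0}e^(−k₁t) = 0.4294 mol·L⁻¹, so C_U = C_{A0}−C_A−C_D = 0.1503 mol·L⁻¹; C_D/C_U = 4.20.

4.20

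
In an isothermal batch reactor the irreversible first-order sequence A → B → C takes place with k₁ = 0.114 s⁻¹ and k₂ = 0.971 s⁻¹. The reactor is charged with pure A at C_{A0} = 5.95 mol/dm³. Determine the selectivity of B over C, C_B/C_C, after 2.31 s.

The intermediate concentration in a first-order A→B→C sequence is C_B = k₁C_{A0}(e^(−k₁t) − e^(−k₂t))/(k₂−k₁).
e^(−k₁t) = e^(−0.114×2.31) = e^(−0.2633) = 0.7685; e^(−k₂t) = e^(−2.243) = 0.1061.
C_B = 0.114×5.95/(0.971−0.114) × (0.7685−0.1061) = 0.7915×0.6623 = 0.5242 mol/dm³.
C_A = C_{A0}e^(−k₁t) = 4.572 mol/dm³, so C_C = C_{A0}−C_A−C_B = 0.8533 mol/dm³; C_B/C_C = 0.614.

0.614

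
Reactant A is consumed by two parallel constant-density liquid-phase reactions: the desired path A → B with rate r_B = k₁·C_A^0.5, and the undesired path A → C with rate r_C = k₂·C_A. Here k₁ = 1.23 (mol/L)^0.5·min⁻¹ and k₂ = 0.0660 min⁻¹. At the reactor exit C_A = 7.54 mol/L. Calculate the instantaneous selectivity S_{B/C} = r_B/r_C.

6.79

S_{B/C} = r_B/r_C = (k₁·C_A^0.5)/(k₂·C_A) = (k₁/k₂)·C_A^-0.5.
= (1.23×7.540^0.5) / (0.0660×7.540) = 3.377/0.4976 = 6.79.
The undesired path is higher order in A, so low C_A (CSTR or dilute feed) favours B.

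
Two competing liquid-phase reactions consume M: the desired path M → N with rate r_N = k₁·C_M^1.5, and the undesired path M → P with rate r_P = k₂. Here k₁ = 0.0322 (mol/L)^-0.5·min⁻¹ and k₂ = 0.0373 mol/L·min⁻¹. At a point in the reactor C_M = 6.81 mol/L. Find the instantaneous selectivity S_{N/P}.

S_{N/P} = r_N/r_P = (k₁·C_M^1.5)/(k₂) = (k₁/k₂)·C_M^1.5.
= (0.0322×6.810^1.5) / (0.0373) = 0.5722/0.03730 = 15.3.
Since the desired path is higher order in M, keeping C_M high (PFR or concentrated feed) favours N.

15.3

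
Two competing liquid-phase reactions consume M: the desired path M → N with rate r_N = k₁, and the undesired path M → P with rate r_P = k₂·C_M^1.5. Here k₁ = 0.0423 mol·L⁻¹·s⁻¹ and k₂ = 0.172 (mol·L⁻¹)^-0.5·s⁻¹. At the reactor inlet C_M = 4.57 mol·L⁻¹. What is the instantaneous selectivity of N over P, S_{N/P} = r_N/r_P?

0.0252

S_{N/P} = r_N/r_P = (k₁)/(k₂·C_M^1.5) = (k₁/k₂)·C_M^-1.5.
= (0.0423) / (0.172×4.570^1.5) = 0.04230/1.680 = 0.0252.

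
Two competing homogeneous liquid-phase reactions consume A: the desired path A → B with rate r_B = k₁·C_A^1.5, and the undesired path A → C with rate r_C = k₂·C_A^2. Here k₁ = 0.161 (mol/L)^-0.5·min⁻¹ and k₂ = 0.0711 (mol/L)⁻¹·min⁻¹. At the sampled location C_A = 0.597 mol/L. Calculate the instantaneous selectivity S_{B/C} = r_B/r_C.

2.93

S_{B/C} = r_B/r_C = (k₁·C_A^1.5)/(k₂·C_A^2) = (k₁/k₂)·C_A^-0.5.
= (0.161×0.5970^1.5) / (0.0711×0.5970^2) = 0.07427/0.02534 = 2.93.
The undesired path is higher order in A, so low C_A (CSTR or dilute feed) favours B.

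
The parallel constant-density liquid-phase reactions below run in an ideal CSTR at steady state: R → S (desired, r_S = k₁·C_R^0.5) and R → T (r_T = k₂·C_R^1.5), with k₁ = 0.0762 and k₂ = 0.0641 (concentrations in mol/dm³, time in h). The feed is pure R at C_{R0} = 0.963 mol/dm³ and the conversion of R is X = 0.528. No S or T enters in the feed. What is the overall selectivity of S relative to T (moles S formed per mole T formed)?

2.62

Exit C_R = C_{R0}(1−X) = 0.963×0.472 = 0.4545 mol/dm³.
A CSTR operates uniformly at the exit composition, giving r_S = 0.05137 and r_T = 0.01964 (each k·C_R^n at C_R = 0.4545).
Overall selectivity = C_S/C_T = r_Sτ/(r_Tτ) = r_S/r_T = 2.62.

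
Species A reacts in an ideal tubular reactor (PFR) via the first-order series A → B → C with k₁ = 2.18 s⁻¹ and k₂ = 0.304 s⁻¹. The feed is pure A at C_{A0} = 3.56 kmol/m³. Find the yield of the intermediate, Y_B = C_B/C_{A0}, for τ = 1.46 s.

The intermediate concentration in a first-order A→B→C sequence is C_B = k₁C_{A0}(e^(−k₁τ) − e^(−k₂τ))/(k₂−k₁).
e^(−k₁τ) = e^(−2.18×1.46) = e^(−3.183) = 0.04147; e^(−k₂τ) = e^(−0.4438) = 0.6416.
C_B = 2.18×3.56/(0.304−2.18) × (0.04147−0.6416) = (-4.137)×(-0.6001) = 2.483 kmol/m³.
Y_B = C_B/C_{A0} = 2.483/3.56 = 0.697.

0.697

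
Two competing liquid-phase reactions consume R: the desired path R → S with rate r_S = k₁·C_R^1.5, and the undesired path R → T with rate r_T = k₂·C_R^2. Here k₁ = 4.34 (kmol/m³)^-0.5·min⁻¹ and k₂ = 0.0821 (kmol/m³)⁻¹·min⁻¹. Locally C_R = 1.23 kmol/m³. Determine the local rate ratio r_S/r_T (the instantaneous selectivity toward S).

47.7

S_{S/T} = r_S/r_T = (k₁·C_R^1.5)/(k₂·C_R^2) = (k₁/k₂)·C_R^-0.5.
= (4.34×1.230^1.5) / (0.0821×1.230^2) = 5.920/0.1242 = 47.7.
The undesired path is higher order in R, so low C_R (CSTR or dilute feed) favours S.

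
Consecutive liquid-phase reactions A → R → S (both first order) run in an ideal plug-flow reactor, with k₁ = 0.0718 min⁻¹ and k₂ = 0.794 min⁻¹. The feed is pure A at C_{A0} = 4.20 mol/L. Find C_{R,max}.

At the optimum, C_{R,max}/C_{A0} = (k₁/k₂)^[k₂/(k₂−k₁)].
= (0.0718/0.794)^(0.794/(0.794−0.0718)) = (0.09043)^(1.099) = 0.07121.
C_{R,max} = 0.07121×4.20 = 0.299 mol/L.

0.299 mol/L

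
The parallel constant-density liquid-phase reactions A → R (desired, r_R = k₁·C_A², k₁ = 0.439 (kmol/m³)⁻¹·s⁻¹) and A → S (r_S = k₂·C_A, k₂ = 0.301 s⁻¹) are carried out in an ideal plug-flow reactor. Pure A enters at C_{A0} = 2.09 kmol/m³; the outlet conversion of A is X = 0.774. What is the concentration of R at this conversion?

1.02 kmol/m³

C_A = C_{A0}(1−X) = 0.4723 kmol/m³.
Along a PFR/batch, dC_S/dC_A = −r_S/(r_R+r_S) = −k₂/(k₂+k₁·C_A).
Integrating from C_{A0} to C_A: C_S = (0.301/0.439)·ln[(0.301+0.439·2.09)/(0.301+0.439·0.472)] = 0.6856·ln(1.219/0.5084) = 0.5994 kmol/m³.
Then C_R = (C_{A0}−C_A) − C_S = 1.618 − 0.5994 = 1.018 kmol/m³.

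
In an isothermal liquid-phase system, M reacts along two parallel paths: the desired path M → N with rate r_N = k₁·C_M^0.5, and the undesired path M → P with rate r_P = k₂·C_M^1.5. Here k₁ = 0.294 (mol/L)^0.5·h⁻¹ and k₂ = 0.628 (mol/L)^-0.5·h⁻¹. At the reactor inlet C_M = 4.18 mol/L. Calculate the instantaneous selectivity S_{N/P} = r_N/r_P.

0.112

S_{N/P} = r_N/r_P = (k₁·C_M^0.5)/(k₂·C_M^1.5) = (k₁/k₂)·C_M⁻¹.
= (0.294×4.180^0.5) / (0.628×4.180^1.5) = 0.6011/5.367 = 0.112.
The undesired path is higher order in M, so low C_M (CSTR or dilute feed) favours N.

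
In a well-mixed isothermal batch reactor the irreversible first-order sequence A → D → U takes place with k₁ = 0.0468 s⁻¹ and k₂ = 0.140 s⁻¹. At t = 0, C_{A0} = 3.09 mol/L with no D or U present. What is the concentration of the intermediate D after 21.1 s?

For first-order series with pure A initially, C_D(t) = k₁C_{A0}/(k₂−k₁)·(e^(−k₁t) − e^(−k₂t)).
e^(−k₁t) = e^(−0.0468×21.1) = e^(−0.9875) = 0.3725; e^(−k₂t) = e^(−2.954) = 0.05213.
C_D = 0.0468×3.09/(0.140−0.0468) × (0.3725−0.05213) = 1.552×0.3204 = 0.4971 mol/L.

0.497 mol/L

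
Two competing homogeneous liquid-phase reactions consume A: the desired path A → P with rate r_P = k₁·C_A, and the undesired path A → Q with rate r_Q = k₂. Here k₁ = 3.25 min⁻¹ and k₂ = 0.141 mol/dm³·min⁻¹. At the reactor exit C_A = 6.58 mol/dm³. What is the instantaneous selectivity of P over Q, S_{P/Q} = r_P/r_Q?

S_{P/Q} = r_P/r_Q = (k₁·C_A)/(k₂) = (k₁/k₂)·C_A.
= (3.25×6.580) / (0.141) = 21.39/0.1410 = 152.

152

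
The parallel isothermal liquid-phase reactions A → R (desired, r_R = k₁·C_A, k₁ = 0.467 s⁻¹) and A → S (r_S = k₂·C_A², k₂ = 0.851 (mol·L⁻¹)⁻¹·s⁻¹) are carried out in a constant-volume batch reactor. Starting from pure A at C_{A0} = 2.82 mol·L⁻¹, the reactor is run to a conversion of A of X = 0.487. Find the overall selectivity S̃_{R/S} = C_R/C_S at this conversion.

C_A = C_{A0}(1−X) = 1.447 mol·L⁻¹.
Along a PFR/batch, dC_R/dC_A = −r_R/(r_R+r_S) = −k₁/(k₁+k₂·C_A).
Integrating from C_{A0} to C_A: C_R = (0.467/0.851)·ln[(0.467+0.851·2.82)/(0.467+0.851·1.45)] = 0.5488·ln(2.867/1.698) = 0.2874 mol·L⁻¹.
C_S = (C_{A0}−C_A)−C_R = 1.086 mol·L⁻¹; S̃_{R/S} = 0.2874/1.086 = 0.265.

0.265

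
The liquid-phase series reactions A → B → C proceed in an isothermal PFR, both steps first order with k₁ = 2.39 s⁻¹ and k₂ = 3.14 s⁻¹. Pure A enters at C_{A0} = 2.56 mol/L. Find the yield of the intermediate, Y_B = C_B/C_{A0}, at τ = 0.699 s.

Solving the coupled first-order balances gives C_B(τ) = [k₁/(k₂−k₁)]·C_{A0}·(e^(−k₁τ) − e^(−k₂τ)).
e^(−k₁τ) = e^(−2.39×0.699) = e^(−1.671) = 0.1881; e^(−k₂τ) = e^(−2.195) = 0.1114.
C_B = 2.39×2.56/(3.14−2.39) × (0.1881−0.1114) = 8.158×0.07676 = 0.6262 mol/L.
Y_B = C_B/C_{A0} = 0.6262/2.56 = 0.245.

0.245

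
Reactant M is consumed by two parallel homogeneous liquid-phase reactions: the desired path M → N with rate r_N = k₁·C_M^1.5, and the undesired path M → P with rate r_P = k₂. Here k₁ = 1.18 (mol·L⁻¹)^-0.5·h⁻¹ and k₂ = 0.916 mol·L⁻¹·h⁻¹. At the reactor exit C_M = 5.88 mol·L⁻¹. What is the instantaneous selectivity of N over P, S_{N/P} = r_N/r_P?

18.4

S_{N/P} = r_N/r_P = (k₁·C_M^1.5)/(k₂) = (k₁/k₂)·C_M^1.5.
= (1.18×5.880^1.5) / (0.916) = 16.82/0.9160 = 18.4.
Since the desired path is higher order in M, keeping C_M high (PFR or concentrated feed) favours N.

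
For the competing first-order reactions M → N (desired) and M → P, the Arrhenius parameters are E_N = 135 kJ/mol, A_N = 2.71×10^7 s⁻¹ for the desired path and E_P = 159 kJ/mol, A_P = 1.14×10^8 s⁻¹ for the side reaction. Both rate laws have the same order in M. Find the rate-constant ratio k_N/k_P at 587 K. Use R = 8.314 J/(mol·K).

32.5

With equal orders, S_{N/P} = k_N/k_P = (A_N/A_P)·exp[(E_P−E_N)/(RT)].
(E_P−E_N)/(RT) = (159−135)×10³/(8.314×587) = 24000/4880 = 4.918.
k_N/k_P = (2.71×10^7/1.14×10^8)·exp(4.918) = 0.2377 × 136.7 = 32.5.
Since E_N < E_P, lowering the temperature improves selectivity toward N.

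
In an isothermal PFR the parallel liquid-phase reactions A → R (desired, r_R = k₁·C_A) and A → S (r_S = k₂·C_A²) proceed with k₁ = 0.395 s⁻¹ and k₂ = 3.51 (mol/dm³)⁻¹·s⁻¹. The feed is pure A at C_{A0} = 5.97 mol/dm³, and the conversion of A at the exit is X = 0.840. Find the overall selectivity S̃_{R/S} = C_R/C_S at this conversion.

C_A = C_{A0}(1−X) = 0.9552 mol/dm³.
Along a PFR/batch, dC_R/dC_A = −r_R/(r_R+r_S) = −k₁/(k₁+k₂·C_A).
Integrating from C_{A0} to C_A: C_R = (0.395/3.51)·ln[(0.395+3.51·5.97)/(0.395+3.51·0.955)] = 0.1125·ln(21.35/3.748) = 0.1958 mol/dm³.
C_S = (C_{A0}−C_A)−C_R = 4.819 mol/dm³; S̃_{R/S} = 0.1958/4.819 = 0.0406.

0.0406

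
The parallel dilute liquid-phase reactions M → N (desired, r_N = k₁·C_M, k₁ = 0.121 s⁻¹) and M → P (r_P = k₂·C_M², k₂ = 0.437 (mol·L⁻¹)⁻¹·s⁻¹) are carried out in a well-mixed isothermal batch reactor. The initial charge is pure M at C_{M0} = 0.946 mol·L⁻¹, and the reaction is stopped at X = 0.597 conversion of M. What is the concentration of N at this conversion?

0.172 mol·L⁻¹

C_M = C_{M0}(1−X) = 0.3812 mol·L⁻¹.
Along a PFR/batch, dC_N/dC_M = −r_N/(r_N+r_P) = −k₁/(k₁+k₂·C_M).
Integrating from C_{M0} to C_M: C_N = (0.121/0.437)·ln[(0.121+0.437·0.946)/(0.121+0.437·0.381)] = 0.2769·ln(0.5344/0.2876) = 0.1716 mol·L⁻¹.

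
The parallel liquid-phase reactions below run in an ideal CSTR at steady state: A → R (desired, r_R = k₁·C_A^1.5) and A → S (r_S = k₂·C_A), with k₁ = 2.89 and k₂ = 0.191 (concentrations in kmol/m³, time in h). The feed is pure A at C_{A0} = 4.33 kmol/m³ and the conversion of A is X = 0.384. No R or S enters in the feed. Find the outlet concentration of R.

Exit C_A = C_{A0}(1−X) = 4.33×0.616 = 2.667 kmol/m³.
In a CSTR the entire volume is at exit conditions, so r_R = 2.89×2.667^1.5 = 12.59 and r_S = 0.191×2.667 = 0.5095.
Fraction of consumed A going to R: r_R/(r_R+r_S) = 0.9611.
C_R = 0.9611·C_{A0}·X = 0.9611×4.33×0.384 = 1.60 kmol/m³.

1.60 kmol/m³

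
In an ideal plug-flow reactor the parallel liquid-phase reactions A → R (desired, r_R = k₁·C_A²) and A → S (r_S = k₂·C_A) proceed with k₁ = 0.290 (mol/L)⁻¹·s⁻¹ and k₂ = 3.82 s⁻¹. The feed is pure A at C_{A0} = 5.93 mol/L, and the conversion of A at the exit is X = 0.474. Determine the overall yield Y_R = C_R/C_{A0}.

0.120

C_A = C_{A0}(1−X) = 3.119 mol/L.
Along a PFR/batch, dC_S/dC_A = −r_S/(r_R+r_S) = −k₂/(k₂+k₁·C_A).
Integrating from C_{A0} to C_A: C_S = (3.82/0.290)·ln[(3.82+0.290·5.93)/(3.82+0.290·3.12)] = 13.17·ln(5.540/4.725) = 2.097 mol/L.
Then C_R = (C_{A0}−C_A) − C_S = 2.811 − 2.097 = 0.7142 mol/L.
Y_R = C_R/C_{A0} = 0.7142/5.93 = 0.120.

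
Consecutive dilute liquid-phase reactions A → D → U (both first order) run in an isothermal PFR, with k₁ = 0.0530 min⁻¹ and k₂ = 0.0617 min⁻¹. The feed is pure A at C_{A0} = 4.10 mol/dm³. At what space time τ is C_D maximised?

17.5 min

Setting dC_D/dτ = 0 gives τ_opt = ln(k₂/k₁)/(k₂−k₁).
= ln(0.0617/0.0530)/(0.0617−0.0530) = ln(1.164)/0.008700 = 0.1520/0.008700 = 17.5 min.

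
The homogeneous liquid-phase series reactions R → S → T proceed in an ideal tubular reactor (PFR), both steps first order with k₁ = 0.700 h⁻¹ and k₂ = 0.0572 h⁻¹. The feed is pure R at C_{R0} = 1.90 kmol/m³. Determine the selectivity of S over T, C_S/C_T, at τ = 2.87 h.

The intermediate concentration in a first-order A→B→C sequence is C_S = k₁C_{R0}(e^(−k₁τ) − e^(−k₂τ))/(k₂−k₁).
e^(−k₁τ) = e^(−0.700×2.87) = e^(−2.009) = 0.1341; e^(−k₂τ) = e^(−0.1642) = 0.8486.
C_S = 0.700×1.90/(0.0572−0.700) × (0.1341−0.8486) = (-2.069)×(-0.7145) = 1.478 kmol/m³.
C_R = C_{R0}e^(−k₁τ) = 0.2548 kmol/m³, so C_T = C_{R0}−C_R−C_S = 0.1669 kmol/m³; C_S/C_T = 8.86.

8.86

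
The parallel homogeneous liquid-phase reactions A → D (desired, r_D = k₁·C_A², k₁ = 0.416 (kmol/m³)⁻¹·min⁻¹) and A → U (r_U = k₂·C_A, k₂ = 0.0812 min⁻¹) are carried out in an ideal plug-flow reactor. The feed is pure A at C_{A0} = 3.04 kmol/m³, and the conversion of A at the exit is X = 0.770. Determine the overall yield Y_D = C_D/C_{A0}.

0.687

C_A = C_{A0}(1−X) = 0.6992 kmol/m³.
Along a PFR/batch, dC_U/dC_A = −r_U/(r_D+r_U) = −k₂/(k₂+k₁·C_A).
Integrating from C_{A0} to C_A: C_U = (0.0812/0.416)·ln[(0.0812+0.416·3.04)/(0.0812+0.416·0.699)] = 0.1952·ln(1.346/0.3721) = 0.2510 kmol/m³.
Then C_D = (C_{A0}−C_A) − C_U = 2.341 − 0.2510 = 2.090 kmol/m³.
Y_D = C_D/C_{A0} = 2.090/3.04 = 0.687.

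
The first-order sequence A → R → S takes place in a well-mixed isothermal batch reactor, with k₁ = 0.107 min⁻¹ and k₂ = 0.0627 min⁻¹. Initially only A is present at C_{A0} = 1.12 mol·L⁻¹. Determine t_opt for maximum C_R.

Setting dC_R/dt = 0 gives t_opt = ln(k₂/k₁)/(k₂−k₁).
= ln(0.0627/0.107)/(0.0627−0.107) = ln(0.5860)/-0.04430 = -0.5345/-0.04430 = 12.1 min.

12.1 min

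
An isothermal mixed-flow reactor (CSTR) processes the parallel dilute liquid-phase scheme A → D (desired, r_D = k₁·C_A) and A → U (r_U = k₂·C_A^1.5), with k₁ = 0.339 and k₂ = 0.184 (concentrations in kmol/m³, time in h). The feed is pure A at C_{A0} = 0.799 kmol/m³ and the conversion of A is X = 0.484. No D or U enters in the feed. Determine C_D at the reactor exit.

Exit C_A = C_{A0}(1−X) = 0.799×0.516 = 0.4123 kmol/m³.
A CSTR operates uniformly at the exit composition, giving r_D = 0.1398 and r_U = 0.04871 (each k·C_A^n at C_A = 0.4123).
Fraction of consumed A going to D: r_D/(r_D+r_U) = 0.7416.
C_D = 0.7416·C_{A0}·X = 0.7416×0.799×0.484 = 0.287 kmol/m³.

0.287 kmol/m³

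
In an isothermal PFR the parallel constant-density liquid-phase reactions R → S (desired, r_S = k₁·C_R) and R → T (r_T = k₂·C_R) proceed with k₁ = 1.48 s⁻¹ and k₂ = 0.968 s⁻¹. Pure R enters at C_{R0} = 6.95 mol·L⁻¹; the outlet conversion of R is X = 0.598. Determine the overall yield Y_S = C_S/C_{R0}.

C_R = C_{R0}(1−X) = 2.794 mol·L⁻¹.
Both paths are first order in R, so the instantaneous fraction to S is constant: dC_S/d(−C_R) = k₁/(k₁+k₂) = 0.6046.
C_S = 0.6046·(C_{R0}−C_R) = 0.6046×4.156 = 2.51 mol·L⁻¹.
Y_S = C_S/C_{R0} = 2.513/6.95 = 0.362.

0.362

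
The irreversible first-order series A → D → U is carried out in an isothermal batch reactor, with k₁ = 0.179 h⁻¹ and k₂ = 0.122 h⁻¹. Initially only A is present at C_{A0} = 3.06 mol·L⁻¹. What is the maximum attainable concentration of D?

At the optimum, C_{D,max}/C_{A0} = (k₁/k₂)^[k₂/(k₂−k₁)].
= (0.179/0.122)^(0.122/(0.122−0.179)) = (1.467)^(-2.140) = 0.4402.
C_{D,max} = 0.4402×3.06 = 1.35 mol·L⁻¹.

1.35 mol·L⁻¹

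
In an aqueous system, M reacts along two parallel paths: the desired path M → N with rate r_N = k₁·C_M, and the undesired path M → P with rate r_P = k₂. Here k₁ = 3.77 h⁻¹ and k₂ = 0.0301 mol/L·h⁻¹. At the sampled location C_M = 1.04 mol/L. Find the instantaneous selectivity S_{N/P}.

S_{N/P} = r_N/r_P = (k₁·C_M)/(k₂) = (k₁/k₂)·C_M.
= (3.77×1.040) / (0.0301) = 3.921/0.03010 = 130.

130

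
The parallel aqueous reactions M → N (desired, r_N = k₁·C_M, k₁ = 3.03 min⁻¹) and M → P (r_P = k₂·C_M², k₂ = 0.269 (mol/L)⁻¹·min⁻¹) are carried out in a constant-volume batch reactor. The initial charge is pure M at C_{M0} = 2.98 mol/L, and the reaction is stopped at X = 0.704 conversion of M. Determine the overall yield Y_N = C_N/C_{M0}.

0.602

C_M = C_{M0}(1−X) = 0.8821 mol/L.
Along a PFR/batch, dC_N/dC_M = −r_N/(r_N+r_P) = −k₁/(k₁+k₂·C_M).
Integrating from C_{M0} to C_M: C_N = (3.03/0.269)·ln[(3.03+0.269·2.98)/(3.03+0.269·0.882)] = 11.26·ln(3.832/3.267) = 1.795 mol/L.
Y_N = C_N/C_{M0} = 1.795/2.98 = 0.602.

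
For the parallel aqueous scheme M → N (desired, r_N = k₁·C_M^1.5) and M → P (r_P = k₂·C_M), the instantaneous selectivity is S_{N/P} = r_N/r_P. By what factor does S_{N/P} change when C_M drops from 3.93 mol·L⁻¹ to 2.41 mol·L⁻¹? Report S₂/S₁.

0.783

S_{N/P} = (k₁/k₂)·C_M^0.5, so S₂/S₁ = (C_{M,2}/C_{M,1})^0.5.
= (2.41/3.93)^0.5 = (0.6132)^0.5 = 0.783.
Selectivity toward N falls as C_M falls — high-concentration operation is favoured.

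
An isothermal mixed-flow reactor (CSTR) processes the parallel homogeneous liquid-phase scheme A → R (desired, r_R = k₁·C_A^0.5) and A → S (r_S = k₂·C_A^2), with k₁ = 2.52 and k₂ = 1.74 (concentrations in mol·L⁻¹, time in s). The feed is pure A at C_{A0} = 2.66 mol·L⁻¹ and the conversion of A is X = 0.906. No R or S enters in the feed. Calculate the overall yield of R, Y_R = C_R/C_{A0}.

0.834

Exit C_A = C_{A0}(1−X) = 2.66×0.0940 = 0.2500 mol·L⁻¹.
A CSTR operates uniformly at the exit composition, giving r_R = 1.260 and r_S = 0.1088 (each k·C_A^n at C_A = 0.2500).
Fraction of consumed A going to R: r_R/(r_R+r_S) = 0.9205.
C_R = 0.9205·C_{A0}·X = 0.9205×2.66×0.906 = 2.22 mol·L⁻¹; Y_R = C_R/C_{A0} = 0.834.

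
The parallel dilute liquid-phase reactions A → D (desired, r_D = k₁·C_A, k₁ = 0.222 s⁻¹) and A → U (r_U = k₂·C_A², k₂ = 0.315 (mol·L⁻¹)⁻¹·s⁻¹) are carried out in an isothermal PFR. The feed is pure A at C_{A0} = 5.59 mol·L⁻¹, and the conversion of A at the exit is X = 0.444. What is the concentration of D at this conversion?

C_A = C_{A0}(1−X) = 3.108 mol·L⁻¹.
Along a PFR/batch, dC_D/dC_A = −r_D/(r_D+r_U) = −k₁/(k₁+k₂·C_A).
Integrating from C_{A0} to C_A: C_D = (0.222/0.315)·ln[(0.222+0.315·5.59)/(0.222+0.315·3.11)] = 0.7048·ln(1.983/1.201) = 0.3533 mol·L⁻¹.

0.353 mol·L⁻¹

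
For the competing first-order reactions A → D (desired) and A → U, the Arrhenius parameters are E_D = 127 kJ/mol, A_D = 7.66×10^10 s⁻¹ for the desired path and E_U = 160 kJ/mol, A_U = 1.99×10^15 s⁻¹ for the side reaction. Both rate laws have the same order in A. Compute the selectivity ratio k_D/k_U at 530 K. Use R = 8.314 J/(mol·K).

0.0688

Since both paths have the same order in A, the concentration cancels and S_{D/U} = k_D/k_U = (A_D/A_U)·exp[(E_U−E_D)/(RT)].
(E_U−E_D)/(RT) = (160−127)×10³/(8.314×530) = 33000/4406 = 7.489.
k_D/k_U = (7.66×10^10/1.99×10^15)·exp(7.489) = 3.849×10^-5 × 1788 = 0.0688.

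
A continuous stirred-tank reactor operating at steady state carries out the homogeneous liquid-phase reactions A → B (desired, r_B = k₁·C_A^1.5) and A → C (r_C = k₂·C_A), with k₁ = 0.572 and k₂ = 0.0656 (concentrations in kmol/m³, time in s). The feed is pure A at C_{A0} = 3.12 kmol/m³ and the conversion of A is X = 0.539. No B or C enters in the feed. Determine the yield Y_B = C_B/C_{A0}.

0.492

Exit C_A = C_{A0}(1−X) = 3.12×0.461 = 1.438 kmol/m³.
In a CSTR the entire volume is at exit conditions, so r_B = 0.572×1.438^1.5 = 0.9867 and r_C = 0.0656×1.438 = 0.09435.
Fraction of consumed A going to B: r_B/(r_B+r_C) = 0.9127.
C_B = 0.9127·C_{A0}·X = 0.9127×3.12×0.539 = 1.53 kmol/m³; Y_B = C_B/C_{A0} = 0.492.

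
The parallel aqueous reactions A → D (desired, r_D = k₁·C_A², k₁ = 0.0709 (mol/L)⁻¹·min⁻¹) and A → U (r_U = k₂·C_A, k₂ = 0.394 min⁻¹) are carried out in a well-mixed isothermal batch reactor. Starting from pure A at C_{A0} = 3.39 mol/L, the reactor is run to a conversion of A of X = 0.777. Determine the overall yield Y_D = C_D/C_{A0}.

C_A = C_{A0}(1−X) = 0.7560 mol/L.
Along a PFR/batch, dC_U/dC_A = −r_U/(r_D+r_U) = −k₂/(k₂+k₁·C_A).
Integrating from C_{A0} to C_A: C_U = (0.394/0.0709)·ln[(0.394+0.0709·3.39)/(0.394+0.0709·0.756)] = 5.557·ln(0.6344/0.4476) = 1.938 mol/L.
Then C_D = (C_{A0}−C_A) − C_U = 2.634 − 1.938 = 0.6962 mol/L.
Y_D = C_D/C_{A0} = 0.6962/3.39 = 0.205.

0.205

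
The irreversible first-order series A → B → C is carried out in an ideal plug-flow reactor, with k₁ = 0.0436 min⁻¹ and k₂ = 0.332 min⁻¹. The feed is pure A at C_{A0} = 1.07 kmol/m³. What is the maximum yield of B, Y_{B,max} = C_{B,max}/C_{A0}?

For a first-order series the maximum intermediate yield is C_{B,max}/C_{A0} = (k₁/k₂)^[k₂/(k₂−k₁)].
= (0.0436/0.332)^(0.332/(0.332−0.0436)) = (0.1313)^(1.151) = 0.09662.

0.0966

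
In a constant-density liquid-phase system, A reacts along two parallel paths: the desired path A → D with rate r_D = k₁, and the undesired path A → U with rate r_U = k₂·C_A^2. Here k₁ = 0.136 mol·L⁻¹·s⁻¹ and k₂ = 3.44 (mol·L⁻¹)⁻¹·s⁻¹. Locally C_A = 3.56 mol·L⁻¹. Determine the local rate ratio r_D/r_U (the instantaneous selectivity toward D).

0.00312

S_{D/U} = r_D/r_U = (k₁)/(k₂·C_A^2) = (k₁/k₂)·C_A^-2.
= (0.136) / (3.44×3.560^2) = 0.1360/43.60 = 0.00312.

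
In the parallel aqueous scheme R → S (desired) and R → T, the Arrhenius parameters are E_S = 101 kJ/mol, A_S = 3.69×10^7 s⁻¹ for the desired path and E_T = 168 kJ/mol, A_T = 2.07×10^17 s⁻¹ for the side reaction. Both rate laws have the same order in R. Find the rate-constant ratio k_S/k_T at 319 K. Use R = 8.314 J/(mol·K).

16.7

k_S/k_T = (A_S/A_T)·exp[−(E_S−E_T)/(RT)] = (A_S/A_T)·exp[(E_T−E_S)/(RT)].
(E_T−E_S)/(RT) = (168−101)×10³/(8.314×319) = 67000/2652 = 25.26.
k_S/k_T = (3.69×10^7/2.07×10^17)·exp(25.26) = 1.783×10^-10 × 9.361×10^10 = 16.7.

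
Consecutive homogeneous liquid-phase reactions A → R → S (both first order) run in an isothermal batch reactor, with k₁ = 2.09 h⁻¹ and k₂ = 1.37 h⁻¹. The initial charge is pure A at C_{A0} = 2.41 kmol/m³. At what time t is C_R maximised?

Setting dC_R/dt = 0 gives t_opt = ln(k₂/k₁)/(k₂−k₁).
= ln(1.37/2.09)/(1.37−2.09) = ln(0.6555)/-0.7200 = -0.4224/-0.7200 = 0.587 h.

0.587 h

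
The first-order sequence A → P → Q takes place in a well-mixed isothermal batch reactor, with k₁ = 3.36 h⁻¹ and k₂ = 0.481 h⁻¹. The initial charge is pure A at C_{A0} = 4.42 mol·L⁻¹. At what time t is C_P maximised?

0.675 h

Setting dC_P/dt = 0 gives t_opt = ln(k₂/k₁)/(k₂−k₁).
= ln(0.481/3.36)/(0.481−3.36) = ln(0.1432)/-2.879 = -1.944/-2.879 = 0.675 h.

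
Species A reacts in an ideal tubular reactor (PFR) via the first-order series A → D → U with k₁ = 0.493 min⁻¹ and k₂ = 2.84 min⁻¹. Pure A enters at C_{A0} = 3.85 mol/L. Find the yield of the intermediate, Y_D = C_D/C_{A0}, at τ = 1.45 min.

Solving the coupled first-order balances gives C_D(τ) = [k₁/(k₂−k₁)]·C_{A0}·(e^(−k₁τ) − e^(−k₂τ)).
e^(−k₁τ) = e^(−0.493×1.45) = e^(−0.7148) = 0.4893; e^(−k₂τ) = e^(−4.118) = 0.01628.
C_D = 0.493×3.85/(2.84−0.493) × (0.4893−0.01628) = 0.8087×0.4730 = 0.3825 mol/L.
Y_D = C_D/C_{A0} = 0.3825/3.85 = 0.0994.

0.0994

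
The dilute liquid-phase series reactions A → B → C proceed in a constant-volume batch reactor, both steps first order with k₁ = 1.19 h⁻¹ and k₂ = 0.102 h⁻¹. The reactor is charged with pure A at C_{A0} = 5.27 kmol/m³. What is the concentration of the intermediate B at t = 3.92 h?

The intermediate concentration in a first-order A→B→C sequence is C_B = k₁C_{A0}(e^(−k₁t) − e^(−k₂t))/(k₂−k₁).
e^(−k₁t) = e^(−1.19×3.92) = e^(−4.665) = 0.009421; e^(−k₂t) = e^(−0.3998) = 0.6704.
C_B = 1.19×5.27/(0.102−1.19) × (0.009421−0.6704) = (-5.764)×(-0.6610) = 3.810 kmol/m³.

3.81 kmol/m³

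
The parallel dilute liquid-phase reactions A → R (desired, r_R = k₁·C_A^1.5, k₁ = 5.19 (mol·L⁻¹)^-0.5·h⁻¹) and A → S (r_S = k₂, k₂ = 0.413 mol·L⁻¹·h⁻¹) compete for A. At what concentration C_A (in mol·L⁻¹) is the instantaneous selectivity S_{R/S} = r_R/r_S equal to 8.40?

0.764 mol·L⁻¹

S_{R/S} = (k₁/k₂)·C_A^1.5 ⇒ C_A = (S·k₂/k₁)^(1/1.5).
= (8.40×0.413/5.19)^(0.6667) = (0.6684)^(0.6667) = 0.764 mol·L⁻¹.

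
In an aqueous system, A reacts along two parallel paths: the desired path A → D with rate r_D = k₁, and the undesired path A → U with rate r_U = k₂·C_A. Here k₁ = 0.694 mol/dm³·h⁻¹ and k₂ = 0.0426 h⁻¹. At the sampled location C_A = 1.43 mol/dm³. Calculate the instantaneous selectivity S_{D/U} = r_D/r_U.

S_{D/U} = r_D/r_U = (k₁)/(k₂·C_A) = (k₁/k₂)·C_A⁻¹.
= (0.694) / (0.0426×1.430) = 0.6940/0.06092 = 11.4.

11.4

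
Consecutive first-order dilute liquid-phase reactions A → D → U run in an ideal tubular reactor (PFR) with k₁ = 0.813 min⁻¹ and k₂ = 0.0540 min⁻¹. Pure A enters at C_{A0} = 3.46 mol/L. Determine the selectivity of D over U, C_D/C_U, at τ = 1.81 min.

Solving the coupled first-order balances gives C_D(τ) = [k₁/(k₂−k₁)]·C_{A0}·(e^(−k₁τ) − e^(−k₂τ)).
e^(−k₁τ) = e^(−0.813×1.81) = e^(−1.472) = 0.2296; e^(−k₂τ) = e^(−0.09774) = 0.9069.
C_D = 0.813×3.46/(0.0540−0.813) × (0.2296−0.9069) = (-3.706)×(-0.6773) = 2.510 mol/L.
C_A = C_{A0}e^(−k₁τ) = 0.7943 mol/L, so C_U = C_{A0}−C_A−C_D = 0.1554 mol/L; C_D/C_U = 16.1.

16.1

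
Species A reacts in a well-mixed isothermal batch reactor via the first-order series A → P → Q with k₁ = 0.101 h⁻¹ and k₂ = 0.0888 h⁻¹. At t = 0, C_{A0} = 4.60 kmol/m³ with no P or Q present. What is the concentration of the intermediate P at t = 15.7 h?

1.65 kmol/m³

Solving the coupled first-order balances gives C_P(t) = [k₁/(k₂−k₁)]·C_{A0}·(e^(−k₁t) − e^(−k₂t)).
e^(−k₁t) = e^(−0.101×15.7) = e^(−1.586) = 0.2048; e^(−k₂t) = e^(−1.394) = 0.2480.
C_P = 0.101×4.60/(0.0888−0.101) × (0.2048−0.2480) = (-38.08)×(-0.04324) = 1.647 kmol/m³.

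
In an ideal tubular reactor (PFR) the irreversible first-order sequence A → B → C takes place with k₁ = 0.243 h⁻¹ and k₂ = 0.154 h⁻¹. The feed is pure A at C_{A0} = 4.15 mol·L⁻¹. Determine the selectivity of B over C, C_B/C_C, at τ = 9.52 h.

0.666

Solving the coupled first-order balances gives C_B(τ) = [k₁/(k₂−k₁)]·C_{A0}·(e^(−k₁τ) − e^(−k₂τ)).
e^(−k₁τ) = e^(−0.243×9.52) = e^(−2.313) = 0.09893; e^(−k₂τ) = e^(−1.466) = 0.2308.
C_B = 0.243×4.15/(0.154−0.243) × (0.09893−0.2308) = (-11.33)×(-0.1319) = 1.495 mol·L⁻¹.
C_A = C_{A0}e^(−k₁τ) = 0.4106 mol·L⁻¹, so C_C = C_{A0}−C_A−C_B = 2.245 mol·L⁻¹; C_B/C_C = 0.666.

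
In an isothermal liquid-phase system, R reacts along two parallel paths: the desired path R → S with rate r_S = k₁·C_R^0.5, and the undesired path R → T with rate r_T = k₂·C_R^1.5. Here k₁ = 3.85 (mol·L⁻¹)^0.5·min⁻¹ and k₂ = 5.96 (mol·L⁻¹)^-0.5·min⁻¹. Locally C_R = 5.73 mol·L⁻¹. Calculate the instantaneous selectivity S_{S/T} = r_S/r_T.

S_{S/T} = r_S/r_T = (k₁·C_R^0.5)/(k₂·C_R^1.5) = (k₁/k₂)·C_R⁻¹.
= (3.85×5.730^0.5) / (5.96×5.730^1.5) = 9.216/81.75 = 0.113.

0.113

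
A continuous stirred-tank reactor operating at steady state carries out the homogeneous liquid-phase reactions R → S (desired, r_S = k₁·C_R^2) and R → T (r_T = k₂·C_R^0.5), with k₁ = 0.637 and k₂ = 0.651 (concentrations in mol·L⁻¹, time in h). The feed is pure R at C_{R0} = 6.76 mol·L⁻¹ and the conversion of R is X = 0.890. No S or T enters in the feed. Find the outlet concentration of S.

2.32 mol·L⁻¹

Exit C_R = C_{R0}(1−X) = 6.76×0.110 = 0.7436 mol·L⁻¹.
A CSTR operates uniformly at the exit composition, giving r_S = 0.3522 and r_T = 0.5614 (each k·C_R^n at C_R = 0.7436).
Fraction of consumed R going to S: r_S/(r_S+r_T) = 0.3855.
C_S = 0.3855·C_{R0}·X = 0.3855×6.76×0.890 = 2.32 mol·L⁻¹.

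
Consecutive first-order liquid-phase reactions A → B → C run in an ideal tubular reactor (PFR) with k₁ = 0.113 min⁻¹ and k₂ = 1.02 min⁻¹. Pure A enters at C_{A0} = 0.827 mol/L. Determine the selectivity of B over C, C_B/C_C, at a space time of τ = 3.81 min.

Solving the coupled first-order balances gives C_B(τ) = [k₁/(k₂−k₁)]·C_{A0}·(e^(−k₁τ) − e^(−k₂τ)).
e^(−k₁τ) = e^(−0.113×3.81) = e^(−0.4305) = 0.6502; e^(−k₂τ) = e^(−3.886) = 0.02052.
C_B = 0.113×0.827/(1.02−0.113) × (0.6502−0.02052) = 0.1030×0.6296 = 0.06487 mol/L.
C_A = C_{A0}e^(−k₁τ) = 0.5377 mol/L, so C_C = C_{A0}−C_A−C_B = 0.2244 mol/L; C_B/C_C = 0.289.

0.289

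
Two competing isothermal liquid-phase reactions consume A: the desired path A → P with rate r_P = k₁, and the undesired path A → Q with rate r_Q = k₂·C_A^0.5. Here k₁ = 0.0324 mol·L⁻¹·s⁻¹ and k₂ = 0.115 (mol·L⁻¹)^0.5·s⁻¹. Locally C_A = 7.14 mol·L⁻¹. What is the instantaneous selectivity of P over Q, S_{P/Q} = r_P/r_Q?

S_{P/Q} = r_P/r_Q = (k₁)/(k₂·C_A^0.5) = (k₁/k₂)·C_A^-0.5.
= (0.0324) / (0.115×7.140^0.5) = 0.03240/0.3073 = 0.105.
The undesired path is higher order in A, so low C_A (CSTR or dilute feed) favours P.

0.105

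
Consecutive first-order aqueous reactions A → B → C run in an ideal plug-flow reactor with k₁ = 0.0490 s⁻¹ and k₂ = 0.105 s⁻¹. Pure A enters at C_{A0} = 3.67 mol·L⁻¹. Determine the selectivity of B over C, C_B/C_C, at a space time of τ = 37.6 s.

0.169

For first-order series with pure A initially, C_B(τ) = k₁C_{A0}/(k₂−k₁)·(e^(−k₁τ) − e^(−k₂τ)).
e^(−k₁τ) = e^(−0.0490×37.6) = e^(−1.842) = 0.1584; e^(−k₂τ) = e^(−3.948) = 0.01929.
C_B = 0.0490×3.67/(0.105−0.0490) × (0.1584−0.01929) = 3.211×0.1391 = 0.4468 mol·L⁻¹.
C_A = C_{A0}e^(−k₁τ) = 0.5815 mol·L⁻¹, so C_C = C_{A0}−C_A−C_B = 2.642 mol·L⁻¹; C_B/C_C = 0.169.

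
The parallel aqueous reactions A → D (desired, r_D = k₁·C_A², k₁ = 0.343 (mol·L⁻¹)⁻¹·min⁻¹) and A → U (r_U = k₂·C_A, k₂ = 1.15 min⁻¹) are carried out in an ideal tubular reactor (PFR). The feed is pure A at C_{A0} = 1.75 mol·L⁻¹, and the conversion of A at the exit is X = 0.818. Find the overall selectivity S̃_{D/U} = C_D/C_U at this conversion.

C_A = C_{A0}(1−X) = 0.3185 mol·L⁻¹.
Along a PFR/batch, dC_U/dC_A = −r_U/(r_D+r_U) = −k₂/(k₂+k₁·C_A).
Integrating from C_{A0} to C_A: C_U = (1.15/0.343)·ln[(1.15+0.343·1.75)/(1.15+0.343·0.319)] = 3.353·ln(1.750/1.259) = 1.104 mol·L⁻¹.
Then C_D = (C_{A0}−C_A) − C_U = 1.431 − 1.104 = 0.3276 mol·L⁻¹.
S̃_{D/U} = C_D/C_U = 0.3276/1.104 = 0.297.

0.297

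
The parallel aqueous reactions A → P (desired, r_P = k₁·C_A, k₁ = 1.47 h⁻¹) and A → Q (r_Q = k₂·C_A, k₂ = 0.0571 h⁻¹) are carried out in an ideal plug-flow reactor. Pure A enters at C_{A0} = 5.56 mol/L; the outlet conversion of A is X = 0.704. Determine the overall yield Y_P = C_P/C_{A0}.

0.678

C_A = C_{A0}(1−X) = 1.646 mol/L.
Both paths are first order in A, so the instantaneous fraction to P is constant: dC_P/d(−C_A) = k₁/(k₁+k₂) = 0.9626.
C_P = 0.9626·(C_{A0}−C_A) = 0.9626×3.914 = 3.77 mol/L.
Y_P = C_P/C_{A0} = 3.768/5.56 = 0.678.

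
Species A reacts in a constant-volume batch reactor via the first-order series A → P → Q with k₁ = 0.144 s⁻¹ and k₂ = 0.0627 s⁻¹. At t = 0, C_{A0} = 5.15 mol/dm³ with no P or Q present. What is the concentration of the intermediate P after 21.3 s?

1.97 mol/dm³

The intermediate concentration in a first-order A→B→C sequence is C_P = k₁C_{A0}(e^(−k₁t) − e^(−k₂t))/(k₂−k₁).
e^(−k₁t) = e^(−0.144×21.3) = e^(−3.067) = 0.04655; e^(−k₂t) = e^(−1.336) = 0.2630.
C_P = 0.144×5.15/(0.0627−0.144) × (0.04655−0.2630) = (-9.122)×(-0.2165) = 1.975 mol/dm³.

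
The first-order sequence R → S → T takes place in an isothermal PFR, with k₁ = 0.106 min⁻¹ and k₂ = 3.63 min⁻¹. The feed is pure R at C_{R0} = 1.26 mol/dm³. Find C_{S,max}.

0.0331 mol/dm³

For a first-order series the maximum intermediate yield is C_{S,max}/C_{R0} = (k₁/k₂)^[k₂/(k₂−k₁)].
= (0.106/3.63)^(3.63/(3.63−0.106)) = (0.02920)^(1.030) = 0.02626.
C_{S,max} = 0.02626×1.26 = 0.0331 mol/dm³.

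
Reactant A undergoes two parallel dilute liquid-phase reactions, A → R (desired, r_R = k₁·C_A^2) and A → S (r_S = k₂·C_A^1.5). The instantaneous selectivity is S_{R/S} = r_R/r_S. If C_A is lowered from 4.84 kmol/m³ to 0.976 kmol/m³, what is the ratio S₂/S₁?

0.449

S_{R/S} = (k₁/k₂)·C_A^0.5, so S₂/S₁ = (C_{A,2}/C_{A,1})^0.5.
= (0.976/4.84)^0.5 = (0.2017)^0.5 = 0.449.
Selectivity toward R falls as C_A falls — high-concentration operation is favoured.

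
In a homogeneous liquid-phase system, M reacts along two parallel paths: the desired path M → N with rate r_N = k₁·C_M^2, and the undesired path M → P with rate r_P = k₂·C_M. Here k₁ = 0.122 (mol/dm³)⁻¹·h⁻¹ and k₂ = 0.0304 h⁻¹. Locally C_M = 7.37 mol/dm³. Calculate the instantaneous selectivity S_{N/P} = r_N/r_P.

29.6

S_{N/P} = r_N/r_P = (k₁·C_M^2)/(k₂·C_M) = (k₁/k₂)·C_M.
= (0.122×7.370^2) / (0.0304×7.370) = 6.627/0.2240 = 29.6.
Since the desired path is higher order in M, keeping C_M high (PFR or concentrated feed) favours N.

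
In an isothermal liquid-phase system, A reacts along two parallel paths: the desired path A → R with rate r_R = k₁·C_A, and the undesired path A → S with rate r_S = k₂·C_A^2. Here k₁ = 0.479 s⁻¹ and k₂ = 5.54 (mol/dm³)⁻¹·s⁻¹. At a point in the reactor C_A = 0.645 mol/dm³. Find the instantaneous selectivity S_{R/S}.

S_{R/S} = r_R/r_S = (k₁·C_A)/(k₂·C_A^2) = (k₁/k₂)·C_A⁻¹.
= (0.479×0.6450) / (5.54×0.6450^2) = 0.3090/2.305 = 0.134.
The undesired path is higher order in A, so low C_A (CSTR or dilute feed) favours R.

0.134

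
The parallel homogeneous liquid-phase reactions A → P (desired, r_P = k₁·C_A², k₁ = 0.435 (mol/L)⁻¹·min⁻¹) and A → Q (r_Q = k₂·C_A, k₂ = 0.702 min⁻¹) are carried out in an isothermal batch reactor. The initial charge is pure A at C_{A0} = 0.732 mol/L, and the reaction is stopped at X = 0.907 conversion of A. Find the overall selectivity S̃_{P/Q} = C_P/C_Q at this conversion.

0.237

C_A = C_{A0}(1−X) = 0.06808 mol/L.
Along a PFR/batch, dC_Q/dC_A = −r_Q/(r_P+r_Q) = −k₂/(k₂+k₁·C_A).
Integrating from C_{A0} to C_A: C_Q = (0.702/0.435)·ln[(0.702+0.435·0.732)/(0.702+0.435·0.0681)] = 1.614·ln(1.020/0.7316) = 0.5369 mol/L.
Then C_P = (C_{A0}−C_A) − C_Q = 0.6639 − 0.5369 = 0.1270 mol/L.
S̃_{P/Q} = C_P/C_Q = 0.1270/0.5369 = 0.237.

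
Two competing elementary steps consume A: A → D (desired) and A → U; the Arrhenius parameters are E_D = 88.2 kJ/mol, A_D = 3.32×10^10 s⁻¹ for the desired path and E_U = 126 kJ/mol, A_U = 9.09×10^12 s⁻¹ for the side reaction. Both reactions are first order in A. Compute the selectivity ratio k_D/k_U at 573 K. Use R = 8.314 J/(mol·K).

10.2

k_D/k_U = (A_D/A_U)·exp[−(E_D−E_U)/(RT)] = (A_D/A_U)·exp[(E_U−E_D)/(RT)].
(E_U−E_D)/(RT) = (126−88.2)×10³/(8.314×573) = 37800/4764 = 7.935.
k_D/k_U = (3.32×10^10/9.09×10^12)·exp(7.935) = 0.003652 × 2792 = 10.2.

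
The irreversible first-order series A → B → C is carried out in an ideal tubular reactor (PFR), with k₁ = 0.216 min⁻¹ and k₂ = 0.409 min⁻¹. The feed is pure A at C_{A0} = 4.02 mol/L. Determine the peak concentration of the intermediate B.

At the optimum, C_{B,max}/C_{A0} = (k₁/k₂)^[k₂/(k₂−k₁)].
= (0.216/0.409)^(0.409/(0.409−0.216)) = (0.5281)^(2.119) = 0.2585.
C_{B,max} = 0.2585×4.02 = 1.04 mol/L.

1.04 mol/L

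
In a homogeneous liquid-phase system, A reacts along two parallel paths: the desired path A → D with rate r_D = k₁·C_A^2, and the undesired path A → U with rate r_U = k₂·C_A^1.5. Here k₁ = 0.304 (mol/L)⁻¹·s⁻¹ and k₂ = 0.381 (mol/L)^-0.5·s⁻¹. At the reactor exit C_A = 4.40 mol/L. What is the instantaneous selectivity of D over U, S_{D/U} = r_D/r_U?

S_{D/U} = r_D/r_U = (k₁·C_A^2)/(k₂·C_A^1.5) = (k₁/k₂)·C_A^0.5.
= (0.304×4.400^2) / (0.381×4.400^1.5) = 5.885/3.516 = 1.67.

1.67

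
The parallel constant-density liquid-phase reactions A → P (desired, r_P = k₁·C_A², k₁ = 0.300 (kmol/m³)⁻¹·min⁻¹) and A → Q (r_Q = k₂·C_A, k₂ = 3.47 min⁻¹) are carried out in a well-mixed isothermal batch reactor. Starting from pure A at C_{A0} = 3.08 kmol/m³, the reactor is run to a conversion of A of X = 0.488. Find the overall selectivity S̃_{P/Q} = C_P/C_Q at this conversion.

C_A = C_{A0}(1−X) = 1.577 kmol/m³.
Along a PFR/batch, dC_Q/dC_A = −r_Q/(r_P+r_Q) = −k₂/(k₂+k₁·C_A).
Integrating from C_{A0} to C_A: C_Q = (3.47/0.300)·ln[(3.47+0.300·3.08)/(3.47+0.300·1.58)] = 11.57·ln(4.394/3.943) = 1.252 kmol/m³.
Then C_P = (C_{A0}−C_A) − C_Q = 1.503 − 1.252 = 0.2506 kmol/m³.
S̃_{P/Q} = C_P/C_Q = 0.2506/1.252 = 0.200.

0.200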